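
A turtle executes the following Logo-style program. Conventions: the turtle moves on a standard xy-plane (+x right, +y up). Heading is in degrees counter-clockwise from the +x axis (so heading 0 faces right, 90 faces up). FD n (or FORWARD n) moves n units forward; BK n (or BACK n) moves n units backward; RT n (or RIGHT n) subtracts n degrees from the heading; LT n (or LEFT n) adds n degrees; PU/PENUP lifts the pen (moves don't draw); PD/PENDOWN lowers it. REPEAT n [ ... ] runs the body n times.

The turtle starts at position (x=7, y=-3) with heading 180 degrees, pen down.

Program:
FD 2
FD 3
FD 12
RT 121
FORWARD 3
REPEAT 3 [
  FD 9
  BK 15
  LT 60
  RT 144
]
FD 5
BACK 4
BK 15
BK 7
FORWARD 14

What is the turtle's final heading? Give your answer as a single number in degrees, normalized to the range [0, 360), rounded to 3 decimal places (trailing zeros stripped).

Answer: 167

Derivation:
Executing turtle program step by step:
Start: pos=(7,-3), heading=180, pen down
FD 2: (7,-3) -> (5,-3) [heading=180, draw]
FD 3: (5,-3) -> (2,-3) [heading=180, draw]
FD 12: (2,-3) -> (-10,-3) [heading=180, draw]
RT 121: heading 180 -> 59
FD 3: (-10,-3) -> (-8.455,-0.428) [heading=59, draw]
REPEAT 3 [
  -- iteration 1/3 --
  FD 9: (-8.455,-0.428) -> (-3.82,7.286) [heading=59, draw]
  BK 15: (-3.82,7.286) -> (-11.545,-5.572) [heading=59, draw]
  LT 60: heading 59 -> 119
  RT 144: heading 119 -> 335
  -- iteration 2/3 --
  FD 9: (-11.545,-5.572) -> (-3.388,-9.375) [heading=335, draw]
  BK 15: (-3.388,-9.375) -> (-16.983,-3.036) [heading=335, draw]
  LT 60: heading 335 -> 35
  RT 144: heading 35 -> 251
  -- iteration 3/3 --
  FD 9: (-16.983,-3.036) -> (-19.913,-11.545) [heading=251, draw]
  BK 15: (-19.913,-11.545) -> (-15.03,2.637) [heading=251, draw]
  LT 60: heading 251 -> 311
  RT 144: heading 311 -> 167
]
FD 5: (-15.03,2.637) -> (-19.901,3.762) [heading=167, draw]
BK 4: (-19.901,3.762) -> (-16.004,2.862) [heading=167, draw]
BK 15: (-16.004,2.862) -> (-1.388,-0.512) [heading=167, draw]
BK 7: (-1.388,-0.512) -> (5.432,-2.087) [heading=167, draw]
FD 14: (5.432,-2.087) -> (-8.209,1.063) [heading=167, draw]
Final: pos=(-8.209,1.063), heading=167, 15 segment(s) drawn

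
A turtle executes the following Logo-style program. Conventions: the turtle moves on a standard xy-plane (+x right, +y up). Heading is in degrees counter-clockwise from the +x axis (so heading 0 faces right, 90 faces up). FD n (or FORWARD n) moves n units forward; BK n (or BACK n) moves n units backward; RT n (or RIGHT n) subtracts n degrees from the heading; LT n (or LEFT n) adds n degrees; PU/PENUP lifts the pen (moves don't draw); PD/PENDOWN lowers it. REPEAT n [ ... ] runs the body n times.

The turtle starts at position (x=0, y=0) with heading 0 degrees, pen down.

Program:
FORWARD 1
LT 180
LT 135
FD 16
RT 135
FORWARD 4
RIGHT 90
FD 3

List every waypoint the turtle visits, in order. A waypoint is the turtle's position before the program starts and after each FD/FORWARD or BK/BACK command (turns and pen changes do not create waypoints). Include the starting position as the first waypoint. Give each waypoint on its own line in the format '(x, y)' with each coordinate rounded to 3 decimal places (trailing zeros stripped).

Answer: (0, 0)
(1, 0)
(12.314, -11.314)
(8.314, -11.314)
(8.314, -8.314)

Derivation:
Executing turtle program step by step:
Start: pos=(0,0), heading=0, pen down
FD 1: (0,0) -> (1,0) [heading=0, draw]
LT 180: heading 0 -> 180
LT 135: heading 180 -> 315
FD 16: (1,0) -> (12.314,-11.314) [heading=315, draw]
RT 135: heading 315 -> 180
FD 4: (12.314,-11.314) -> (8.314,-11.314) [heading=180, draw]
RT 90: heading 180 -> 90
FD 3: (8.314,-11.314) -> (8.314,-8.314) [heading=90, draw]
Final: pos=(8.314,-8.314), heading=90, 4 segment(s) drawn
Waypoints (5 total):
(0, 0)
(1, 0)
(12.314, -11.314)
(8.314, -11.314)
(8.314, -8.314)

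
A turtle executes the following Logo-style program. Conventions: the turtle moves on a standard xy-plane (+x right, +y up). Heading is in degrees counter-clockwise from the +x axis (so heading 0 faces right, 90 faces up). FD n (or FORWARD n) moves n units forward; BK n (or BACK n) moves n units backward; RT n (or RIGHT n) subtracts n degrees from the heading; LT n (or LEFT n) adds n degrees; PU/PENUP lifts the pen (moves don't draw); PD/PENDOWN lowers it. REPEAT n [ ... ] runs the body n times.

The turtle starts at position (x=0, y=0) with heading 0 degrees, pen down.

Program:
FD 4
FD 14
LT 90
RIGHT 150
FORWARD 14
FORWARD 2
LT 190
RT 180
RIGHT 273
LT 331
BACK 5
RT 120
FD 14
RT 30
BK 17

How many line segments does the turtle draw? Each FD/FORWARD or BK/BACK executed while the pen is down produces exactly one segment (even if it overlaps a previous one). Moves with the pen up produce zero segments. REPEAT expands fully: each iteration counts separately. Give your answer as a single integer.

Answer: 7

Derivation:
Executing turtle program step by step:
Start: pos=(0,0), heading=0, pen down
FD 4: (0,0) -> (4,0) [heading=0, draw]
FD 14: (4,0) -> (18,0) [heading=0, draw]
LT 90: heading 0 -> 90
RT 150: heading 90 -> 300
FD 14: (18,0) -> (25,-12.124) [heading=300, draw]
FD 2: (25,-12.124) -> (26,-13.856) [heading=300, draw]
LT 190: heading 300 -> 130
RT 180: heading 130 -> 310
RT 273: heading 310 -> 37
LT 331: heading 37 -> 8
BK 5: (26,-13.856) -> (21.049,-14.552) [heading=8, draw]
RT 120: heading 8 -> 248
FD 14: (21.049,-14.552) -> (15.804,-27.533) [heading=248, draw]
RT 30: heading 248 -> 218
BK 17: (15.804,-27.533) -> (29.2,-17.067) [heading=218, draw]
Final: pos=(29.2,-17.067), heading=218, 7 segment(s) drawn
Segments drawn: 7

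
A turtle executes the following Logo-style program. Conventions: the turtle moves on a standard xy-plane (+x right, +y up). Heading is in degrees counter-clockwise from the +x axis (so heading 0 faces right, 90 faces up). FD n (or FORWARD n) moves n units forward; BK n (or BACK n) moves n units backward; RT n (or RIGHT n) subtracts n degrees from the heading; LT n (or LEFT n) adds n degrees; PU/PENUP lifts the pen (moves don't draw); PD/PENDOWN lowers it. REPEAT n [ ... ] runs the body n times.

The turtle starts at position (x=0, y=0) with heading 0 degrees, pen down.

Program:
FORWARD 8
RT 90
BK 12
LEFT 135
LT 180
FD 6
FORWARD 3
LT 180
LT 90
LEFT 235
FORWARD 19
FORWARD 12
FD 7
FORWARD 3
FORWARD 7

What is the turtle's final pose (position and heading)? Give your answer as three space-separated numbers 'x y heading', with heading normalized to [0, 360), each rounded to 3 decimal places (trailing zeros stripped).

Answer: 48.907 13.971 10

Derivation:
Executing turtle program step by step:
Start: pos=(0,0), heading=0, pen down
FD 8: (0,0) -> (8,0) [heading=0, draw]
RT 90: heading 0 -> 270
BK 12: (8,0) -> (8,12) [heading=270, draw]
LT 135: heading 270 -> 45
LT 180: heading 45 -> 225
FD 6: (8,12) -> (3.757,7.757) [heading=225, draw]
FD 3: (3.757,7.757) -> (1.636,5.636) [heading=225, draw]
LT 180: heading 225 -> 45
LT 90: heading 45 -> 135
LT 235: heading 135 -> 10
FD 19: (1.636,5.636) -> (20.347,8.935) [heading=10, draw]
FD 12: (20.347,8.935) -> (32.165,11.019) [heading=10, draw]
FD 7: (32.165,11.019) -> (39.059,12.235) [heading=10, draw]
FD 3: (39.059,12.235) -> (42.013,12.756) [heading=10, draw]
FD 7: (42.013,12.756) -> (48.907,13.971) [heading=10, draw]
Final: pos=(48.907,13.971), heading=10, 9 segment(s) drawn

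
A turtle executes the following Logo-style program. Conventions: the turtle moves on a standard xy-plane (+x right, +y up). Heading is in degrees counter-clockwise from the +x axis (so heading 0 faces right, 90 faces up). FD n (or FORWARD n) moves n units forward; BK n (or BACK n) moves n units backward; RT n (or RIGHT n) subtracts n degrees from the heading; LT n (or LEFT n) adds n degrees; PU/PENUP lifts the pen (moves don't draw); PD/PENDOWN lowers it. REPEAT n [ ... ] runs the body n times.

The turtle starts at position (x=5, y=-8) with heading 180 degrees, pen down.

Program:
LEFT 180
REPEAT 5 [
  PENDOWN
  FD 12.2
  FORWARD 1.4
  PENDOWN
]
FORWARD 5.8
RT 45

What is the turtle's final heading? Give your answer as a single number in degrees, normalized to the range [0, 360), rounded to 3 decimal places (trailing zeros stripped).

Executing turtle program step by step:
Start: pos=(5,-8), heading=180, pen down
LT 180: heading 180 -> 0
REPEAT 5 [
  -- iteration 1/5 --
  PD: pen down
  FD 12.2: (5,-8) -> (17.2,-8) [heading=0, draw]
  FD 1.4: (17.2,-8) -> (18.6,-8) [heading=0, draw]
  PD: pen down
  -- iteration 2/5 --
  PD: pen down
  FD 12.2: (18.6,-8) -> (30.8,-8) [heading=0, draw]
  FD 1.4: (30.8,-8) -> (32.2,-8) [heading=0, draw]
  PD: pen down
  -- iteration 3/5 --
  PD: pen down
  FD 12.2: (32.2,-8) -> (44.4,-8) [heading=0, draw]
  FD 1.4: (44.4,-8) -> (45.8,-8) [heading=0, draw]
  PD: pen down
  -- iteration 4/5 --
  PD: pen down
  FD 12.2: (45.8,-8) -> (58,-8) [heading=0, draw]
  FD 1.4: (58,-8) -> (59.4,-8) [heading=0, draw]
  PD: pen down
  -- iteration 5/5 --
  PD: pen down
  FD 12.2: (59.4,-8) -> (71.6,-8) [heading=0, draw]
  FD 1.4: (71.6,-8) -> (73,-8) [heading=0, draw]
  PD: pen down
]
FD 5.8: (73,-8) -> (78.8,-8) [heading=0, draw]
RT 45: heading 0 -> 315
Final: pos=(78.8,-8), heading=315, 11 segment(s) drawn

Answer: 315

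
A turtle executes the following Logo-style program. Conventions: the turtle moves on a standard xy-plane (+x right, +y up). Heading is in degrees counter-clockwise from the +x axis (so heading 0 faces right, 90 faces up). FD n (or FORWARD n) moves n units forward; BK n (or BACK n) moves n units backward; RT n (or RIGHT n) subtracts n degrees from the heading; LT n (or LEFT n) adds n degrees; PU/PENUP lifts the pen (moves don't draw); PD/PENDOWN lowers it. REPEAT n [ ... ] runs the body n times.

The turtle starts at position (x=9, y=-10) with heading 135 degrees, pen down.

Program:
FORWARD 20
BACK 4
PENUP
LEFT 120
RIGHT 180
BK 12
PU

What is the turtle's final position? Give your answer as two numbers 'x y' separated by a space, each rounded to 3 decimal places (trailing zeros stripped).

Executing turtle program step by step:
Start: pos=(9,-10), heading=135, pen down
FD 20: (9,-10) -> (-5.142,4.142) [heading=135, draw]
BK 4: (-5.142,4.142) -> (-2.314,1.314) [heading=135, draw]
PU: pen up
LT 120: heading 135 -> 255
RT 180: heading 255 -> 75
BK 12: (-2.314,1.314) -> (-5.42,-10.277) [heading=75, move]
PU: pen up
Final: pos=(-5.42,-10.277), heading=75, 2 segment(s) drawn

Answer: -5.42 -10.277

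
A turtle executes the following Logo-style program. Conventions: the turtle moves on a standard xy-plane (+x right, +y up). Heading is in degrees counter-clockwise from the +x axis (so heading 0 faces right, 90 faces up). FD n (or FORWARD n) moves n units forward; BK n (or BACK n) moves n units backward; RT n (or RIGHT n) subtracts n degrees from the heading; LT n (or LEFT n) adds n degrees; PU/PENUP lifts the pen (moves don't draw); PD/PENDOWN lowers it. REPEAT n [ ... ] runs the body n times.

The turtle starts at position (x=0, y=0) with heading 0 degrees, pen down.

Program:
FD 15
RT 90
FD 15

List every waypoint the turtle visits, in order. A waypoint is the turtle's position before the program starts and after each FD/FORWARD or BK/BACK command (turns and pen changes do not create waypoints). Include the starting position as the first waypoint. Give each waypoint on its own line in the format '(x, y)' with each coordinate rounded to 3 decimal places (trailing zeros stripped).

Answer: (0, 0)
(15, 0)
(15, -15)

Derivation:
Executing turtle program step by step:
Start: pos=(0,0), heading=0, pen down
FD 15: (0,0) -> (15,0) [heading=0, draw]
RT 90: heading 0 -> 270
FD 15: (15,0) -> (15,-15) [heading=270, draw]
Final: pos=(15,-15), heading=270, 2 segment(s) drawn
Waypoints (3 total):
(0, 0)
(15, 0)
(15, -15)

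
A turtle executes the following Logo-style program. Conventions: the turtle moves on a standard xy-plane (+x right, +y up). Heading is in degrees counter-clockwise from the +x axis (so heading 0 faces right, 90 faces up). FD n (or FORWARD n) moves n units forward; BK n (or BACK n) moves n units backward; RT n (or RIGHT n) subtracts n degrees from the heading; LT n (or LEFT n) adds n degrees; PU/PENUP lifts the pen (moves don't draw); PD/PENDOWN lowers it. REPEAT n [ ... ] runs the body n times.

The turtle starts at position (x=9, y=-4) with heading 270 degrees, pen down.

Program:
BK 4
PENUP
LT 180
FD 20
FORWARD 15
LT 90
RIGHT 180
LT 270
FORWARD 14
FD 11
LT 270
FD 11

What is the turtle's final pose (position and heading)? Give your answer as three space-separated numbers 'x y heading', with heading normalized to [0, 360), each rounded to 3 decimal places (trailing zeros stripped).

Answer: -2 10 180

Derivation:
Executing turtle program step by step:
Start: pos=(9,-4), heading=270, pen down
BK 4: (9,-4) -> (9,0) [heading=270, draw]
PU: pen up
LT 180: heading 270 -> 90
FD 20: (9,0) -> (9,20) [heading=90, move]
FD 15: (9,20) -> (9,35) [heading=90, move]
LT 90: heading 90 -> 180
RT 180: heading 180 -> 0
LT 270: heading 0 -> 270
FD 14: (9,35) -> (9,21) [heading=270, move]
FD 11: (9,21) -> (9,10) [heading=270, move]
LT 270: heading 270 -> 180
FD 11: (9,10) -> (-2,10) [heading=180, move]
Final: pos=(-2,10), heading=180, 1 segment(s) drawn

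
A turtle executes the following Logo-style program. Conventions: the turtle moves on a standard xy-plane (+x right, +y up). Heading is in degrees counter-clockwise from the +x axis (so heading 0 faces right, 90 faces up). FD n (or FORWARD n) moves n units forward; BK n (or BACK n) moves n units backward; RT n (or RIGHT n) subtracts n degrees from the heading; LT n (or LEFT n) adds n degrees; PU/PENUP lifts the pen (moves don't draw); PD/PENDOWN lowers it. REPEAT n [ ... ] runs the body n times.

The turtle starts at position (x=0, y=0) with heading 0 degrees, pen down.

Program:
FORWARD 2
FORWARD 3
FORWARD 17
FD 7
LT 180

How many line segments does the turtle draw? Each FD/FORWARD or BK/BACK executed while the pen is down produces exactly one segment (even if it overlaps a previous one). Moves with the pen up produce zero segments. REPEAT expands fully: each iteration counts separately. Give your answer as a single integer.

Answer: 4

Derivation:
Executing turtle program step by step:
Start: pos=(0,0), heading=0, pen down
FD 2: (0,0) -> (2,0) [heading=0, draw]
FD 3: (2,0) -> (5,0) [heading=0, draw]
FD 17: (5,0) -> (22,0) [heading=0, draw]
FD 7: (22,0) -> (29,0) [heading=0, draw]
LT 180: heading 0 -> 180
Final: pos=(29,0), heading=180, 4 segment(s) drawn
Segments drawn: 4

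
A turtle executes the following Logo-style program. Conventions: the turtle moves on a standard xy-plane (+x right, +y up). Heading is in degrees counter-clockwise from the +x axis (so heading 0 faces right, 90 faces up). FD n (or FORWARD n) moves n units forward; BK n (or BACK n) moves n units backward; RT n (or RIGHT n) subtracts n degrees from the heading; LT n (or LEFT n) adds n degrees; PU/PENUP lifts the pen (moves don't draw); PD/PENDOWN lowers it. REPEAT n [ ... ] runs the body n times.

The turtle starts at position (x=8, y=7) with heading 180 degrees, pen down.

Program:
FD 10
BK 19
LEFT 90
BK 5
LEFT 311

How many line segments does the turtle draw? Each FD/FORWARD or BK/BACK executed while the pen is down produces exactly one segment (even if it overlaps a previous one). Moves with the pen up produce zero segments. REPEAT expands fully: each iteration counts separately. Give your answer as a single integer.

Answer: 3

Derivation:
Executing turtle program step by step:
Start: pos=(8,7), heading=180, pen down
FD 10: (8,7) -> (-2,7) [heading=180, draw]
BK 19: (-2,7) -> (17,7) [heading=180, draw]
LT 90: heading 180 -> 270
BK 5: (17,7) -> (17,12) [heading=270, draw]
LT 311: heading 270 -> 221
Final: pos=(17,12), heading=221, 3 segment(s) drawn
Segments drawn: 3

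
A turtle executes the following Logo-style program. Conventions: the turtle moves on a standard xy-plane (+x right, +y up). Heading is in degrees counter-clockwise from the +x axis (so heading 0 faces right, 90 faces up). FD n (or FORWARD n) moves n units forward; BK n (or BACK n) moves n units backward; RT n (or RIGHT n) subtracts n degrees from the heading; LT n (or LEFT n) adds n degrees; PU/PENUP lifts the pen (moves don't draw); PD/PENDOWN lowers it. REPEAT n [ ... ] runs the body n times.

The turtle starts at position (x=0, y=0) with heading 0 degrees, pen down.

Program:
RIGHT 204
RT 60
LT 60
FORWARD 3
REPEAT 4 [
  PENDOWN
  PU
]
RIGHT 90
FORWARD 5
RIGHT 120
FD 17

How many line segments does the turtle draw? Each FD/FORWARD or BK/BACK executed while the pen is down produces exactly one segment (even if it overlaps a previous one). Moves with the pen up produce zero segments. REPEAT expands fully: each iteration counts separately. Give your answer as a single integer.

Executing turtle program step by step:
Start: pos=(0,0), heading=0, pen down
RT 204: heading 0 -> 156
RT 60: heading 156 -> 96
LT 60: heading 96 -> 156
FD 3: (0,0) -> (-2.741,1.22) [heading=156, draw]
REPEAT 4 [
  -- iteration 1/4 --
  PD: pen down
  PU: pen up
  -- iteration 2/4 --
  PD: pen down
  PU: pen up
  -- iteration 3/4 --
  PD: pen down
  PU: pen up
  -- iteration 4/4 --
  PD: pen down
  PU: pen up
]
RT 90: heading 156 -> 66
FD 5: (-2.741,1.22) -> (-0.707,5.788) [heading=66, move]
RT 120: heading 66 -> 306
FD 17: (-0.707,5.788) -> (9.285,-7.965) [heading=306, move]
Final: pos=(9.285,-7.965), heading=306, 1 segment(s) drawn
Segments drawn: 1

Answer: 1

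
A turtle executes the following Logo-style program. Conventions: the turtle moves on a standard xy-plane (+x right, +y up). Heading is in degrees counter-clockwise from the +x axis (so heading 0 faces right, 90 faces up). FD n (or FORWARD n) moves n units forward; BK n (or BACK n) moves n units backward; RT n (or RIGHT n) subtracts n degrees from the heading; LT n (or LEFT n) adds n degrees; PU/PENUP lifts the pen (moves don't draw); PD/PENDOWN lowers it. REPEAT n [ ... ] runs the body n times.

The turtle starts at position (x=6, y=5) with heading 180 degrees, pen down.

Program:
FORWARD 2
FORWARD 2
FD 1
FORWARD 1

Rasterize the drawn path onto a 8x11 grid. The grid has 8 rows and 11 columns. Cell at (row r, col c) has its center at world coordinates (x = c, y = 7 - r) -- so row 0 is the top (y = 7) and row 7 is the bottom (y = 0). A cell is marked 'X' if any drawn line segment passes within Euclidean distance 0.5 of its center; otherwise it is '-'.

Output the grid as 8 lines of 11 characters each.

Answer: -----------
-----------
XXXXXXX----
-----------
-----------
-----------
-----------
-----------

Derivation:
Segment 0: (6,5) -> (4,5)
Segment 1: (4,5) -> (2,5)
Segment 2: (2,5) -> (1,5)
Segment 3: (1,5) -> (0,5)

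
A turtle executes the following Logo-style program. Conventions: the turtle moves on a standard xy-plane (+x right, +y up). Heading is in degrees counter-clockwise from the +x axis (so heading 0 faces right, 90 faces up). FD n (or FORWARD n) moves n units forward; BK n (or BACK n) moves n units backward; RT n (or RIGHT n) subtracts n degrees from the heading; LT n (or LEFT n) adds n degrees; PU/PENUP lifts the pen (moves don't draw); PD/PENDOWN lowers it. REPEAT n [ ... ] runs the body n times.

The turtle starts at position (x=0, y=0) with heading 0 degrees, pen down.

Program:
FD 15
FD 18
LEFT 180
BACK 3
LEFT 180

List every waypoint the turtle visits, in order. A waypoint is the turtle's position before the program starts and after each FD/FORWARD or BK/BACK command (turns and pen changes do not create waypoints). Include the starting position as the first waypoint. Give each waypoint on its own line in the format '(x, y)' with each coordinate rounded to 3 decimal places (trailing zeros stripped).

Answer: (0, 0)
(15, 0)
(33, 0)
(36, 0)

Derivation:
Executing turtle program step by step:
Start: pos=(0,0), heading=0, pen down
FD 15: (0,0) -> (15,0) [heading=0, draw]
FD 18: (15,0) -> (33,0) [heading=0, draw]
LT 180: heading 0 -> 180
BK 3: (33,0) -> (36,0) [heading=180, draw]
LT 180: heading 180 -> 0
Final: pos=(36,0), heading=0, 3 segment(s) drawn
Waypoints (4 total):
(0, 0)
(15, 0)
(33, 0)
(36, 0)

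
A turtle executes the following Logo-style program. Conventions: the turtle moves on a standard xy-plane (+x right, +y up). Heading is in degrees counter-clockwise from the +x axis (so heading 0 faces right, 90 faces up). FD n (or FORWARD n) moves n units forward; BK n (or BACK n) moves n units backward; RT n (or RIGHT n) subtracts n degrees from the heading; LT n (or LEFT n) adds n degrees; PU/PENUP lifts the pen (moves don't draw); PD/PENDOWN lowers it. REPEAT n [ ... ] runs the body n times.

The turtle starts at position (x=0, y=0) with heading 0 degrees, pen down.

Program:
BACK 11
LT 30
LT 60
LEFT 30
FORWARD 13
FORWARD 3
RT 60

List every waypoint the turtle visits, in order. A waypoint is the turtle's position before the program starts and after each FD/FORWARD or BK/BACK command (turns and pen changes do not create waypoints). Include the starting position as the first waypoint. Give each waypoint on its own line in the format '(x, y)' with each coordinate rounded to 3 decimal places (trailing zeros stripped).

Executing turtle program step by step:
Start: pos=(0,0), heading=0, pen down
BK 11: (0,0) -> (-11,0) [heading=0, draw]
LT 30: heading 0 -> 30
LT 60: heading 30 -> 90
LT 30: heading 90 -> 120
FD 13: (-11,0) -> (-17.5,11.258) [heading=120, draw]
FD 3: (-17.5,11.258) -> (-19,13.856) [heading=120, draw]
RT 60: heading 120 -> 60
Final: pos=(-19,13.856), heading=60, 3 segment(s) drawn
Waypoints (4 total):
(0, 0)
(-11, 0)
(-17.5, 11.258)
(-19, 13.856)

Answer: (0, 0)
(-11, 0)
(-17.5, 11.258)
(-19, 13.856)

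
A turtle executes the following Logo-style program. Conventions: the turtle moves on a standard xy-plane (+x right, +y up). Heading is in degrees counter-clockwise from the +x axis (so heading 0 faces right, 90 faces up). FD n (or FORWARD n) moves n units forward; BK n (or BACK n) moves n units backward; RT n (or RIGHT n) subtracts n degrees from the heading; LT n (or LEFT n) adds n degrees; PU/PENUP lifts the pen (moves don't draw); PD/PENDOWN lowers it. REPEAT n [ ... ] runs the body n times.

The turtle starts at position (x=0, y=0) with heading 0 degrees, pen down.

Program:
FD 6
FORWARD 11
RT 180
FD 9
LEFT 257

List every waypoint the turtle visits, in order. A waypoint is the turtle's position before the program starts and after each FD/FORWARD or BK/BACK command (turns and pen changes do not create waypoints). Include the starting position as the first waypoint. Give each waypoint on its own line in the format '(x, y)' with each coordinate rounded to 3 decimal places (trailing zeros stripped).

Answer: (0, 0)
(6, 0)
(17, 0)
(8, 0)

Derivation:
Executing turtle program step by step:
Start: pos=(0,0), heading=0, pen down
FD 6: (0,0) -> (6,0) [heading=0, draw]
FD 11: (6,0) -> (17,0) [heading=0, draw]
RT 180: heading 0 -> 180
FD 9: (17,0) -> (8,0) [heading=180, draw]
LT 257: heading 180 -> 77
Final: pos=(8,0), heading=77, 3 segment(s) drawn
Waypoints (4 total):
(0, 0)
(6, 0)
(17, 0)
(8, 0)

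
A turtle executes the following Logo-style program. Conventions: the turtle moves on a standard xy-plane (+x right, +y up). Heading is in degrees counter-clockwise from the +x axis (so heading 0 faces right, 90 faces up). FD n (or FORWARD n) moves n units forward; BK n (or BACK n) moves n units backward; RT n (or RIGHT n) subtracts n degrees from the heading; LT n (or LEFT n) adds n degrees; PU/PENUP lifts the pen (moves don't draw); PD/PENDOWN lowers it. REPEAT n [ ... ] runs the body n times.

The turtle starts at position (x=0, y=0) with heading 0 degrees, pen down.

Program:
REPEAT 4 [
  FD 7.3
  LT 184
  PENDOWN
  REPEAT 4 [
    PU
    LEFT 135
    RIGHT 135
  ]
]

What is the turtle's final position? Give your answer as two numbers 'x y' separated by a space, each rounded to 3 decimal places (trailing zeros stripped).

Executing turtle program step by step:
Start: pos=(0,0), heading=0, pen down
REPEAT 4 [
  -- iteration 1/4 --
  FD 7.3: (0,0) -> (7.3,0) [heading=0, draw]
  LT 184: heading 0 -> 184
  PD: pen down
  REPEAT 4 [
    -- iteration 1/4 --
    PU: pen up
    LT 135: heading 184 -> 319
    RT 135: heading 319 -> 184
    -- iteration 2/4 --
    PU: pen up
    LT 135: heading 184 -> 319
    RT 135: heading 319 -> 184
    -- iteration 3/4 --
    PU: pen up
    LT 135: heading 184 -> 319
    RT 135: heading 319 -> 184
    -- iteration 4/4 --
    PU: pen up
    LT 135: heading 184 -> 319
    RT 135: heading 319 -> 184
  ]
  -- iteration 2/4 --
  FD 7.3: (7.3,0) -> (0.018,-0.509) [heading=184, move]
  LT 184: heading 184 -> 8
  PD: pen down
  REPEAT 4 [
    -- iteration 1/4 --
    PU: pen up
    LT 135: heading 8 -> 143
    RT 135: heading 143 -> 8
    -- iteration 2/4 --
    PU: pen up
    LT 135: heading 8 -> 143
    RT 135: heading 143 -> 8
    -- iteration 3/4 --
    PU: pen up
    LT 135: heading 8 -> 143
    RT 135: heading 143 -> 8
    -- iteration 4/4 --
    PU: pen up
    LT 135: heading 8 -> 143
    RT 135: heading 143 -> 8
  ]
  -- iteration 3/4 --
  FD 7.3: (0.018,-0.509) -> (7.247,0.507) [heading=8, move]
  LT 184: heading 8 -> 192
  PD: pen down
  REPEAT 4 [
    -- iteration 1/4 --
    PU: pen up
    LT 135: heading 192 -> 327
    RT 135: heading 327 -> 192
    -- iteration 2/4 --
    PU: pen up
    LT 135: heading 192 -> 327
    RT 135: heading 327 -> 192
    -- iteration 3/4 --
    PU: pen up
    LT 135: heading 192 -> 327
    RT 135: heading 327 -> 192
    -- iteration 4/4 --
    PU: pen up
    LT 135: heading 192 -> 327
    RT 135: heading 327 -> 192
  ]
  -- iteration 4/4 --
  FD 7.3: (7.247,0.507) -> (0.106,-1.011) [heading=192, move]
  LT 184: heading 192 -> 16
  PD: pen down
  REPEAT 4 [
    -- iteration 1/4 --
    PU: pen up
    LT 135: heading 16 -> 151
    RT 135: heading 151 -> 16
    -- iteration 2/4 --
    PU: pen up
    LT 135: heading 16 -> 151
    RT 135: heading 151 -> 16
    -- iteration 3/4 --
    PU: pen up
    LT 135: heading 16 -> 151
    RT 135: heading 151 -> 16
    -- iteration 4/4 --
    PU: pen up
    LT 135: heading 16 -> 151
    RT 135: heading 151 -> 16
  ]
]
Final: pos=(0.106,-1.011), heading=16, 1 segment(s) drawn

Answer: 0.106 -1.011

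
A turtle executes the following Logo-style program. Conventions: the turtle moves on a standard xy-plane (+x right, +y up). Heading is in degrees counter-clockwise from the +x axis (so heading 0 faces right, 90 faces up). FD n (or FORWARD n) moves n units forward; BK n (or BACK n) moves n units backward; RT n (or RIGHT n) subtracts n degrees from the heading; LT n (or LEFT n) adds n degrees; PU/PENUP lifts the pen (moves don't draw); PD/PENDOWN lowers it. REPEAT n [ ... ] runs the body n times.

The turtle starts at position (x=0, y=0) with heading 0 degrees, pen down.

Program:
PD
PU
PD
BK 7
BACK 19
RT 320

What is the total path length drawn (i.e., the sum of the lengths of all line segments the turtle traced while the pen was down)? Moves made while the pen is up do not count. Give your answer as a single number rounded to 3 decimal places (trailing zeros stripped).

Answer: 26

Derivation:
Executing turtle program step by step:
Start: pos=(0,0), heading=0, pen down
PD: pen down
PU: pen up
PD: pen down
BK 7: (0,0) -> (-7,0) [heading=0, draw]
BK 19: (-7,0) -> (-26,0) [heading=0, draw]
RT 320: heading 0 -> 40
Final: pos=(-26,0), heading=40, 2 segment(s) drawn

Segment lengths:
  seg 1: (0,0) -> (-7,0), length = 7
  seg 2: (-7,0) -> (-26,0), length = 19
Total = 26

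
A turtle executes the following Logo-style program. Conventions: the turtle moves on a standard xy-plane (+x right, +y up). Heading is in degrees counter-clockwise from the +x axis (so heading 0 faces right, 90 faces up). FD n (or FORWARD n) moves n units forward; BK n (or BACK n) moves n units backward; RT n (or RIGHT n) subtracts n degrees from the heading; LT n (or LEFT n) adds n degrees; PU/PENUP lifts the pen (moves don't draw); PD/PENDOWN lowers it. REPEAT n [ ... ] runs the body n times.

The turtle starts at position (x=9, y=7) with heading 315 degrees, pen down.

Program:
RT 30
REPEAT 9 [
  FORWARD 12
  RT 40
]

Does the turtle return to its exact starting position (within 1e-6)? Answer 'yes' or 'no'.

Executing turtle program step by step:
Start: pos=(9,7), heading=315, pen down
RT 30: heading 315 -> 285
REPEAT 9 [
  -- iteration 1/9 --
  FD 12: (9,7) -> (12.106,-4.591) [heading=285, draw]
  RT 40: heading 285 -> 245
  -- iteration 2/9 --
  FD 12: (12.106,-4.591) -> (7.034,-15.467) [heading=245, draw]
  RT 40: heading 245 -> 205
  -- iteration 3/9 --
  FD 12: (7.034,-15.467) -> (-3.841,-20.538) [heading=205, draw]
  RT 40: heading 205 -> 165
  -- iteration 4/9 --
  FD 12: (-3.841,-20.538) -> (-15.432,-17.432) [heading=165, draw]
  RT 40: heading 165 -> 125
  -- iteration 5/9 --
  FD 12: (-15.432,-17.432) -> (-22.315,-7.603) [heading=125, draw]
  RT 40: heading 125 -> 85
  -- iteration 6/9 --
  FD 12: (-22.315,-7.603) -> (-21.269,4.352) [heading=85, draw]
  RT 40: heading 85 -> 45
  -- iteration 7/9 --
  FD 12: (-21.269,4.352) -> (-12.784,12.837) [heading=45, draw]
  RT 40: heading 45 -> 5
  -- iteration 8/9 --
  FD 12: (-12.784,12.837) -> (-0.83,13.883) [heading=5, draw]
  RT 40: heading 5 -> 325
  -- iteration 9/9 --
  FD 12: (-0.83,13.883) -> (9,7) [heading=325, draw]
  RT 40: heading 325 -> 285
]
Final: pos=(9,7), heading=285, 9 segment(s) drawn

Start position: (9, 7)
Final position: (9, 7)
Distance = 0; < 1e-6 -> CLOSED

Answer: yes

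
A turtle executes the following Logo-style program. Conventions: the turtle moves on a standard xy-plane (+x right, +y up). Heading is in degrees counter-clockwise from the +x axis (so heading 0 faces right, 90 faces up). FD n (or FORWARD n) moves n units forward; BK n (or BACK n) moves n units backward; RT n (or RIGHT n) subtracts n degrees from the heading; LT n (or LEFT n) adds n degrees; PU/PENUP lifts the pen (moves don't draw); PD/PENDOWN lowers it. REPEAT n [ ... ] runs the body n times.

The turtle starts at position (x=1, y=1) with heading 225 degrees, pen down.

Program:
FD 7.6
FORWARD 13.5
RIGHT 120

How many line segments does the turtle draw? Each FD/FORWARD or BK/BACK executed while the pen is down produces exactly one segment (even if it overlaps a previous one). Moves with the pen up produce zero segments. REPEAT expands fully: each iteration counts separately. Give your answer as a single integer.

Answer: 2

Derivation:
Executing turtle program step by step:
Start: pos=(1,1), heading=225, pen down
FD 7.6: (1,1) -> (-4.374,-4.374) [heading=225, draw]
FD 13.5: (-4.374,-4.374) -> (-13.92,-13.92) [heading=225, draw]
RT 120: heading 225 -> 105
Final: pos=(-13.92,-13.92), heading=105, 2 segment(s) drawn
Segments drawn: 2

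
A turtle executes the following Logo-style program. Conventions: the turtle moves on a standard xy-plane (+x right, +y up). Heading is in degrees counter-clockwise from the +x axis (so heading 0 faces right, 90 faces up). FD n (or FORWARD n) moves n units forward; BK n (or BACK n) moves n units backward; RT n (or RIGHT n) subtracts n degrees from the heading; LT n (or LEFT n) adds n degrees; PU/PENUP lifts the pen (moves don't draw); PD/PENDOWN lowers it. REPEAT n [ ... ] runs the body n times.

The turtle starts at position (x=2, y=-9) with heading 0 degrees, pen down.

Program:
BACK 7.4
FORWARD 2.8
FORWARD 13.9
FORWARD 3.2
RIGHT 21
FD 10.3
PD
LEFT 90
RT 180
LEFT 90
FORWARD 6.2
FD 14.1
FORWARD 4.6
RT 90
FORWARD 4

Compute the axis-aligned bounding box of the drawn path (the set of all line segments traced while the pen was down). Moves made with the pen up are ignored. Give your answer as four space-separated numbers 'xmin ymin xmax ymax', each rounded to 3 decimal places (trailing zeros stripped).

Answer: -5.4 -25.349 47.362 -9

Derivation:
Executing turtle program step by step:
Start: pos=(2,-9), heading=0, pen down
BK 7.4: (2,-9) -> (-5.4,-9) [heading=0, draw]
FD 2.8: (-5.4,-9) -> (-2.6,-9) [heading=0, draw]
FD 13.9: (-2.6,-9) -> (11.3,-9) [heading=0, draw]
FD 3.2: (11.3,-9) -> (14.5,-9) [heading=0, draw]
RT 21: heading 0 -> 339
FD 10.3: (14.5,-9) -> (24.116,-12.691) [heading=339, draw]
PD: pen down
LT 90: heading 339 -> 69
RT 180: heading 69 -> 249
LT 90: heading 249 -> 339
FD 6.2: (24.116,-12.691) -> (29.904,-14.913) [heading=339, draw]
FD 14.1: (29.904,-14.913) -> (43.068,-19.966) [heading=339, draw]
FD 4.6: (43.068,-19.966) -> (47.362,-21.615) [heading=339, draw]
RT 90: heading 339 -> 249
FD 4: (47.362,-21.615) -> (45.929,-25.349) [heading=249, draw]
Final: pos=(45.929,-25.349), heading=249, 9 segment(s) drawn

Segment endpoints: x in {-5.4, -2.6, 2, 11.3, 14.5, 24.116, 29.904, 43.068, 45.929, 47.362}, y in {-25.349, -21.615, -19.966, -14.913, -12.691, -9}
xmin=-5.4, ymin=-25.349, xmax=47.362, ymax=-9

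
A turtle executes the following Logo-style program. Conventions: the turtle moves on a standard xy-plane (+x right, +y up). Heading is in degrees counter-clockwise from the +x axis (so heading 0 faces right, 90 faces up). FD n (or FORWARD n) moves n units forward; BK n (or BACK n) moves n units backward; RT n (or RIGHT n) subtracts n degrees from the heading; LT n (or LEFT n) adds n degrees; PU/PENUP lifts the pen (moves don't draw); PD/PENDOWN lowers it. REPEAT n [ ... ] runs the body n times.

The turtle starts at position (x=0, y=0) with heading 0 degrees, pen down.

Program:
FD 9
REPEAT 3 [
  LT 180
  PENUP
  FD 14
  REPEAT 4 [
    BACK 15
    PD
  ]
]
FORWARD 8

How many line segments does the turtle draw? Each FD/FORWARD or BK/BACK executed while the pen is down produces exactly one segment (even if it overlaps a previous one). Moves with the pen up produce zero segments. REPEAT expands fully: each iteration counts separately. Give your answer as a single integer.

Executing turtle program step by step:
Start: pos=(0,0), heading=0, pen down
FD 9: (0,0) -> (9,0) [heading=0, draw]
REPEAT 3 [
  -- iteration 1/3 --
  LT 180: heading 0 -> 180
  PU: pen up
  FD 14: (9,0) -> (-5,0) [heading=180, move]
  REPEAT 4 [
    -- iteration 1/4 --
    BK 15: (-5,0) -> (10,0) [heading=180, move]
    PD: pen down
    -- iteration 2/4 --
    BK 15: (10,0) -> (25,0) [heading=180, draw]
    PD: pen down
    -- iteration 3/4 --
    BK 15: (25,0) -> (40,0) [heading=180, draw]
    PD: pen down
    -- iteration 4/4 --
    BK 15: (40,0) -> (55,0) [heading=180, draw]
    PD: pen down
  ]
  -- iteration 2/3 --
  LT 180: heading 180 -> 0
  PU: pen up
  FD 14: (55,0) -> (69,0) [heading=0, move]
  REPEAT 4 [
    -- iteration 1/4 --
    BK 15: (69,0) -> (54,0) [heading=0, move]
    PD: pen down
    -- iteration 2/4 --
    BK 15: (54,0) -> (39,0) [heading=0, draw]
    PD: pen down
    -- iteration 3/4 --
    BK 15: (39,0) -> (24,0) [heading=0, draw]
    PD: pen down
    -- iteration 4/4 --
    BK 15: (24,0) -> (9,0) [heading=0, draw]
    PD: pen down
  ]
  -- iteration 3/3 --
  LT 180: heading 0 -> 180
  PU: pen up
  FD 14: (9,0) -> (-5,0) [heading=180, move]
  REPEAT 4 [
    -- iteration 1/4 --
    BK 15: (-5,0) -> (10,0) [heading=180, move]
    PD: pen down
    -- iteration 2/4 --
    BK 15: (10,0) -> (25,0) [heading=180, draw]
    PD: pen down
    -- iteration 3/4 --
    BK 15: (25,0) -> (40,0) [heading=180, draw]
    PD: pen down
    -- iteration 4/4 --
    BK 15: (40,0) -> (55,0) [heading=180, draw]
    PD: pen down
  ]
]
FD 8: (55,0) -> (47,0) [heading=180, draw]
Final: pos=(47,0), heading=180, 11 segment(s) drawn
Segments drawn: 11

Answer: 11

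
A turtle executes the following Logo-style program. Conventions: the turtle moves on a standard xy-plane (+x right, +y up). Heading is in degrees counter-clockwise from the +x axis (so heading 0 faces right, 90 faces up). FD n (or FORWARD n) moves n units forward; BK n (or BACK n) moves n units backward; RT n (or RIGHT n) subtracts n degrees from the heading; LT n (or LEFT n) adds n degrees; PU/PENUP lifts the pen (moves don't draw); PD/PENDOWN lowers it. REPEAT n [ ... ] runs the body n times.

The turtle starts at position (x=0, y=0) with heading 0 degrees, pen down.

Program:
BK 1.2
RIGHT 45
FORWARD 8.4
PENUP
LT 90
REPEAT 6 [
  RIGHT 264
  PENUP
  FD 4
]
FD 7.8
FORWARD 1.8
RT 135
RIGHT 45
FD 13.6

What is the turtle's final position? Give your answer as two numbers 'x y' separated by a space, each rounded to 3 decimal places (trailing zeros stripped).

Executing turtle program step by step:
Start: pos=(0,0), heading=0, pen down
BK 1.2: (0,0) -> (-1.2,0) [heading=0, draw]
RT 45: heading 0 -> 315
FD 8.4: (-1.2,0) -> (4.74,-5.94) [heading=315, draw]
PU: pen up
LT 90: heading 315 -> 45
REPEAT 6 [
  -- iteration 1/6 --
  RT 264: heading 45 -> 141
  PU: pen up
  FD 4: (4.74,-5.94) -> (1.631,-3.422) [heading=141, move]
  -- iteration 2/6 --
  RT 264: heading 141 -> 237
  PU: pen up
  FD 4: (1.631,-3.422) -> (-0.547,-6.777) [heading=237, move]
  -- iteration 3/6 --
  RT 264: heading 237 -> 333
  PU: pen up
  FD 4: (-0.547,-6.777) -> (3.017,-8.593) [heading=333, move]
  -- iteration 4/6 --
  RT 264: heading 333 -> 69
  PU: pen up
  FD 4: (3.017,-8.593) -> (4.45,-4.859) [heading=69, move]
  -- iteration 5/6 --
  RT 264: heading 69 -> 165
  PU: pen up
  FD 4: (4.45,-4.859) -> (0.586,-3.823) [heading=165, move]
  -- iteration 6/6 --
  RT 264: heading 165 -> 261
  PU: pen up
  FD 4: (0.586,-3.823) -> (-0.039,-7.774) [heading=261, move]
]
FD 7.8: (-0.039,-7.774) -> (-1.26,-15.478) [heading=261, move]
FD 1.8: (-1.26,-15.478) -> (-1.541,-17.256) [heading=261, move]
RT 135: heading 261 -> 126
RT 45: heading 126 -> 81
FD 13.6: (-1.541,-17.256) -> (0.586,-3.823) [heading=81, move]
Final: pos=(0.586,-3.823), heading=81, 2 segment(s) drawn

Answer: 0.586 -3.823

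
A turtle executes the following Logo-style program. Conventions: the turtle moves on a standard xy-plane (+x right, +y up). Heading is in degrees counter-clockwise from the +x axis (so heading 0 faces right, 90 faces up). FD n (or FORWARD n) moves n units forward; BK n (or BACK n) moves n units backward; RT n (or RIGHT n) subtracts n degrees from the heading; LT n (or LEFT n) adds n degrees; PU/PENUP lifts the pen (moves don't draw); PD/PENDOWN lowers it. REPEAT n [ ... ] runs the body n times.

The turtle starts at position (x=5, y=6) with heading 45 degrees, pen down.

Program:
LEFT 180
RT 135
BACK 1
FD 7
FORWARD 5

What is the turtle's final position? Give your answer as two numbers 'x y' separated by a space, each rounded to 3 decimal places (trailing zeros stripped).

Executing turtle program step by step:
Start: pos=(5,6), heading=45, pen down
LT 180: heading 45 -> 225
RT 135: heading 225 -> 90
BK 1: (5,6) -> (5,5) [heading=90, draw]
FD 7: (5,5) -> (5,12) [heading=90, draw]
FD 5: (5,12) -> (5,17) [heading=90, draw]
Final: pos=(5,17), heading=90, 3 segment(s) drawn

Answer: 5 17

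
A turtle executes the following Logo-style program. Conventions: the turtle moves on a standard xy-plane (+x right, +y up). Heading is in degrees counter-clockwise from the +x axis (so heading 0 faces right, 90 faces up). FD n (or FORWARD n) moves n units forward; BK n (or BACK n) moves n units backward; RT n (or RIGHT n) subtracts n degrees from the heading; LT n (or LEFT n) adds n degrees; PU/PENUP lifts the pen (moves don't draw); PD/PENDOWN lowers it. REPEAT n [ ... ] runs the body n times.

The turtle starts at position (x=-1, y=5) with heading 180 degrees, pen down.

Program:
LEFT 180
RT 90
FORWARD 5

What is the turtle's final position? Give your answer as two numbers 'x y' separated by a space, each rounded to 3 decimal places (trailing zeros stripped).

Executing turtle program step by step:
Start: pos=(-1,5), heading=180, pen down
LT 180: heading 180 -> 0
RT 90: heading 0 -> 270
FD 5: (-1,5) -> (-1,0) [heading=270, draw]
Final: pos=(-1,0), heading=270, 1 segment(s) drawn

Answer: -1 0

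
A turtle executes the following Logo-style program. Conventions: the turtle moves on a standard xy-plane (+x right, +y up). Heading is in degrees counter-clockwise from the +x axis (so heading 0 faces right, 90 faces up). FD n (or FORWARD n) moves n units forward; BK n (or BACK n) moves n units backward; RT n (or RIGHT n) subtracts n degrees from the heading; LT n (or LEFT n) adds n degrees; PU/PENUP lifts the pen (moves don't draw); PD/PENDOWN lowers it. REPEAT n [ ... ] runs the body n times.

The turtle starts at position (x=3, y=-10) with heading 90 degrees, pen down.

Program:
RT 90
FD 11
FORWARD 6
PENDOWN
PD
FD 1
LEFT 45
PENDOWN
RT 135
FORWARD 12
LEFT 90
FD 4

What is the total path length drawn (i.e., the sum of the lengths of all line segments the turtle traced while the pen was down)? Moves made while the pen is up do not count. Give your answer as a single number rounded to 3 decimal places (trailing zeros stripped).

Executing turtle program step by step:
Start: pos=(3,-10), heading=90, pen down
RT 90: heading 90 -> 0
FD 11: (3,-10) -> (14,-10) [heading=0, draw]
FD 6: (14,-10) -> (20,-10) [heading=0, draw]
PD: pen down
PD: pen down
FD 1: (20,-10) -> (21,-10) [heading=0, draw]
LT 45: heading 0 -> 45
PD: pen down
RT 135: heading 45 -> 270
FD 12: (21,-10) -> (21,-22) [heading=270, draw]
LT 90: heading 270 -> 0
FD 4: (21,-22) -> (25,-22) [heading=0, draw]
Final: pos=(25,-22), heading=0, 5 segment(s) drawn

Segment lengths:
  seg 1: (3,-10) -> (14,-10), length = 11
  seg 2: (14,-10) -> (20,-10), length = 6
  seg 3: (20,-10) -> (21,-10), length = 1
  seg 4: (21,-10) -> (21,-22), length = 12
  seg 5: (21,-22) -> (25,-22), length = 4
Total = 34

Answer: 34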